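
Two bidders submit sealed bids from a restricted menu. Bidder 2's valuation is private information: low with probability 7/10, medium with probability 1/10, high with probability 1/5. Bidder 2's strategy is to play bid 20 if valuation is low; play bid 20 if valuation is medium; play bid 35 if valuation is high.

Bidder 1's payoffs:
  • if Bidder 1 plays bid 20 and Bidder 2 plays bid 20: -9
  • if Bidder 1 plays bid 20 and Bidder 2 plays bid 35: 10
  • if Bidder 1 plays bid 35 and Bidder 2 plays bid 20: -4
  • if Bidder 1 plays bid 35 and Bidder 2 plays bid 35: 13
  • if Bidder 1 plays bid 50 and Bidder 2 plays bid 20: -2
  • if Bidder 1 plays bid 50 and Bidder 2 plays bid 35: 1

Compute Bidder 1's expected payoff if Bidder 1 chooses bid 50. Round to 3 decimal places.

Take the expectation over Bidder 2's valuation, weighting each type's action by its prior probability.
E[bid 50] = 7/10·(-2) + 1/10·(-2) + 1/5·1 = (-7/5) + (-1/5) + 1/5 = -7/5

-1.400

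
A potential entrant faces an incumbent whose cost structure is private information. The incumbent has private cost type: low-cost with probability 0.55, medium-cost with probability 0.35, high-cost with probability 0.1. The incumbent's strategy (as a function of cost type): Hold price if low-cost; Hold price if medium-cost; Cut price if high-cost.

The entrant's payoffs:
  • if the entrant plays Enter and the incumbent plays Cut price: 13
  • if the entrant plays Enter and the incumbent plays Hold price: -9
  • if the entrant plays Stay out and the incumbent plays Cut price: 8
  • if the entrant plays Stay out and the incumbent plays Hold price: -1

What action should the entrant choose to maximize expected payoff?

Stay out

Compute the entrant's expected payoff for each action, taking the expectation over the incumbent's type.
E[Enter] = 0.55·(-9) + 0.35·(-9) + 0.1·(13) = -6.8
E[Stay out] = 0.55·(-1) + 0.35·(-1) + 0.1·(8) = -0.1
Best response: Stay out (-0.1 is the largest).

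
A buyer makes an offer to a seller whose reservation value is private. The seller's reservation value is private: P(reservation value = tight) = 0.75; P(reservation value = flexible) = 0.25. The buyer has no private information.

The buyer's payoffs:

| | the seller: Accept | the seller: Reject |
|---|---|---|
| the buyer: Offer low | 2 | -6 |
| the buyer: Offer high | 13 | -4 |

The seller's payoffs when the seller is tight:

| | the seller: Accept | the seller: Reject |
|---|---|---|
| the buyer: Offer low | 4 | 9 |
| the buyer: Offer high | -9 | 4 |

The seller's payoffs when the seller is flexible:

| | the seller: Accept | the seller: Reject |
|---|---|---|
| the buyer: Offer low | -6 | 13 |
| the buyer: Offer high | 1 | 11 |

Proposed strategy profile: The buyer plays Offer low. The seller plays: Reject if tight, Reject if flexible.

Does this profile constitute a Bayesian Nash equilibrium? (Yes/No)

A profile is a BNE iff every type of every player is best-responding given beliefs about the other side.
The buyer plays Offer low: E[Offer low] = 0.75·(-6) + 0.25·(-6) = -6; E[Offer high] = -4. Not best-responding. ✗
The seller (reservation value tight), facing Offer low: Accept gives 4, Reject gives 9. Proposed Reject is best. ✓
The seller (reservation value flexible), facing Offer low: Accept gives -6, Reject gives 13. Proposed Reject is best. ✓

No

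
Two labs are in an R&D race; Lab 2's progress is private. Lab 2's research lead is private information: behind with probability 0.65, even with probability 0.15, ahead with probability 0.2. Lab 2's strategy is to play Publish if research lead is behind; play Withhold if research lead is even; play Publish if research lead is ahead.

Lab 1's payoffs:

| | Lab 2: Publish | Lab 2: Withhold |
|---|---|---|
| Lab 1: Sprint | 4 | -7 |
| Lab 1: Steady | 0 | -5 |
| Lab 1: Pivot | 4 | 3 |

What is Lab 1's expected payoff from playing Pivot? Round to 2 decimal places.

E[Pivot] = 0.65·4 + 0.15·3 + 0.2·4 = 2.6 + 0.45 + 0.8 = 3.85

3.85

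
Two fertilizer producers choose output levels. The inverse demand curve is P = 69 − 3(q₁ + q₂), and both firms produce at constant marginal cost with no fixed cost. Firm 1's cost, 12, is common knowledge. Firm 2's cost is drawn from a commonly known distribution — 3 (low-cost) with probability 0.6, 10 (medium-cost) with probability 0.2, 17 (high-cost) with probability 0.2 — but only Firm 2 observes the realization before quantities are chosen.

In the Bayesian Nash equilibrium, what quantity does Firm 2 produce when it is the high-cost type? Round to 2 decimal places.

Firm 2 with cost c maximizes (69 − 3(q₁+q₂) − c)·q₂, giving q₂(c) = (69 − c − 3q₁)/6.
E[c₂] = 0.6·3 + 0.2·10 + 0.2·17 = 7.2
Firm 1's FOC against E[q₂] yields q₁ = (69 − 2·12 + E[c₂])/9 = (69 − 24 + 7.2)/9 = 5.8.
q₂(high-cost) = (69 − 17 − 3·5.8)/6 = 5.76667.

5.77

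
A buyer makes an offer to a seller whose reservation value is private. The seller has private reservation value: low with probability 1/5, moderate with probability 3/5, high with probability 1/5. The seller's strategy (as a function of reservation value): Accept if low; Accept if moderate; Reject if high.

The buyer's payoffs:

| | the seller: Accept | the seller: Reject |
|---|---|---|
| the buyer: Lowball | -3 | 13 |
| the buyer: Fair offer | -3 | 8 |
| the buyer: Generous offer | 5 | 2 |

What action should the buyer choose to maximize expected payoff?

Generous offer

E[Lowball] = 1/5·(-3) + 3/5·(-3) + 1/5·(13) = 1/5
E[Fair offer] = 1/5·(-3) + 3/5·(-3) + 1/5·(8) = -4/5
E[Generous offer] = 1/5·(5) + 3/5·(5) + 1/5·(2) = 22/5
Best response: Generous offer (22/5 is the largest).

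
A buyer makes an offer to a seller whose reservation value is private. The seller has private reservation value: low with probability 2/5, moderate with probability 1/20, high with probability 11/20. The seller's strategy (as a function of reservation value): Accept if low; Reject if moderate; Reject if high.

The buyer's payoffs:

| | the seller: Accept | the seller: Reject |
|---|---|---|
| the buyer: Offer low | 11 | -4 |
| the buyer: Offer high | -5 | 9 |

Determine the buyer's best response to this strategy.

Offer high

E[Offer low] = 2/5·(11) + 1/20·(-4) + 11/20·(-4) = 2
E[Offer high] = 2/5·(-5) + 1/20·(9) + 11/20·(9) = 17/5
Best response: Offer high (17/5 is the largest).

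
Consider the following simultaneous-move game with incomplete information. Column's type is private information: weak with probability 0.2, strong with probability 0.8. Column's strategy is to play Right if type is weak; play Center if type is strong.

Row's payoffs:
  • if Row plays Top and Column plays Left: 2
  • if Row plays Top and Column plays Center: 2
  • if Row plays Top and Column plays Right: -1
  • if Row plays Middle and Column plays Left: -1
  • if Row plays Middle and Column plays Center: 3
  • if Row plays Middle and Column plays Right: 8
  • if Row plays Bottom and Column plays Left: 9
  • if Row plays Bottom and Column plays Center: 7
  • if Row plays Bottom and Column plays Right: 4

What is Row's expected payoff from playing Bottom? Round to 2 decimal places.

E[Bottom] = 0.2·4 + 0.8·7 = 0.8 + 5.6 = 6.4

6.40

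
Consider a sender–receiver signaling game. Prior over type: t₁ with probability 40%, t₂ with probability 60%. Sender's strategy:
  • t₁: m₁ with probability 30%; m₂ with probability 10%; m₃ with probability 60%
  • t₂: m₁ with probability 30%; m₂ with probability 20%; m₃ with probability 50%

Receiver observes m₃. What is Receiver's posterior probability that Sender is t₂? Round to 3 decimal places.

0.556

Apply Bayes' rule using the sender's strategy as the likelihood.
P(m₃) = 0.4·0.6 + 0.6·0.5 = 0.54
P(t₂ | m₃) = (0.6·0.5) / 0.54 = 0.3 / 0.54 = 0.555556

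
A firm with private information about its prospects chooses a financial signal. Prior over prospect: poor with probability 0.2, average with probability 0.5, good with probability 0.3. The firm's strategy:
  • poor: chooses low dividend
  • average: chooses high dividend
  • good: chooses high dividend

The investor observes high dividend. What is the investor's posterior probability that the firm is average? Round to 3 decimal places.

0.625

P(high dividend) = 0.2·0 + 0.5·1 + 0.3·1 = 0.8
P(average | high dividend) = (0.5·1) / 0.8 = 0.5 / 0.8 = 0.625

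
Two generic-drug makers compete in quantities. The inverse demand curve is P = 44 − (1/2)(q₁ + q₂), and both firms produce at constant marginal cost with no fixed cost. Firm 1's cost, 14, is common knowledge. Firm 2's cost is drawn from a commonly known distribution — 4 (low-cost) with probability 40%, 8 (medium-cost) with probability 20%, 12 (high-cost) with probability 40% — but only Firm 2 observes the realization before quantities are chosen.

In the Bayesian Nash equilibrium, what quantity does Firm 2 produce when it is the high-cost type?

24

Each type of Firm 2 best-responds to q₁; Firm 1 best-responds to the expected q₂ over Firm 2's types.
Firm 2 with cost c maximizes (44 − (1/2)(q₁+q₂) − c)·q₂, giving q₂(c) = (44 − c − (1/2)q₁).
E[c₂] = 0.4·4 + 0.2·8 + 0.4·12 = 8
Firm 1's FOC against E[q₂] yields q₁ = (44 − 2·14 + E[c₂])/(3/2) = (44 − 28 + 8)/(3/2) = 16.
q₂(high-cost) = (44 − 12 − (1/2)·16) = 24.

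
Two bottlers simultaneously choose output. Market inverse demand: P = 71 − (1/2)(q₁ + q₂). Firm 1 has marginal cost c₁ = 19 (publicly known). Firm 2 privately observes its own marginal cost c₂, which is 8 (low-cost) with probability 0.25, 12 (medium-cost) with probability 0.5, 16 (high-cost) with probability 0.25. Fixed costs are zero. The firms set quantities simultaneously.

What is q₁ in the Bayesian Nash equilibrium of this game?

30

Type-c best response for Firm 2: q₂(c) = (71 − c) − q₁/2.
Firm 1 maximizes expected profit; its first-order condition is 71 − q₁ − (1/2)E[q₂] − 19 = 0.
Substituting E[q₂] and solving: E[c₂] = 12, so q₁ = (71 − 2·19 + 12)/(3/2) = 30.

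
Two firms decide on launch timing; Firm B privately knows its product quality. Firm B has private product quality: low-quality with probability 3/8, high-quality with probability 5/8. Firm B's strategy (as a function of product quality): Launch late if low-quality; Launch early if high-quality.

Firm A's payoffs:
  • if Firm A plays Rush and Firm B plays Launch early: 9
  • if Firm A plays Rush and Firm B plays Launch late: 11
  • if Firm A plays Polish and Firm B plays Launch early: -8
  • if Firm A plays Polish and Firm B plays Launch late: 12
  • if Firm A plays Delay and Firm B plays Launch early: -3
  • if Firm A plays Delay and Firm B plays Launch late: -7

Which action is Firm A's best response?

E[Rush] = 3/8·(11) + 5/8·(9) = 39/4
E[Polish] = 3/8·(12) + 5/8·(-8) = -1/2
E[Delay] = 3/8·(-7) + 5/8·(-3) = -9/2
Best response: Rush (39/4 is the largest).

Rush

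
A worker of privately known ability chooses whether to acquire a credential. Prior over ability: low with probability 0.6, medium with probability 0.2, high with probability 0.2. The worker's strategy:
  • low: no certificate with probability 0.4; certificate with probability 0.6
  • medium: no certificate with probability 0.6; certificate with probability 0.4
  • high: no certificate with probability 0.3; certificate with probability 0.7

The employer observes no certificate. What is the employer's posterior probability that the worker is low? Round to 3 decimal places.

0.571

P(no certificate) = 0.6·0.4 + 0.2·0.6 + 0.2·0.3 = 0.42
P(low | no certificate) = (0.6·0.4) / 0.42 = 0.24 / 0.42 = 0.571429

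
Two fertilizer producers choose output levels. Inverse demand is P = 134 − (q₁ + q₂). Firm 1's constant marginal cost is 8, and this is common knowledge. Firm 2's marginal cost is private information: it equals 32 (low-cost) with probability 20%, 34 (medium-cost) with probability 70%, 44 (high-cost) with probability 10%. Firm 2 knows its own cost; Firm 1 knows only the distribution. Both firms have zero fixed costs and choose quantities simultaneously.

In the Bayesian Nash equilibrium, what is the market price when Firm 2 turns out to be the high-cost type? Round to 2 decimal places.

63.57

Firm 2 with cost c maximizes (134 − (q₁+q₂) − c)·q₂, giving q₂(c) = (134 − c − q₁)/2.
E[c₂] = 0.2·32 + 0.7·34 + 0.1·44 = 34.6
Firm 1's FOC against E[q₂] yields q₁ = (134 − 2·8 + E[c₂])/3 = (134 − 16 + 34.6)/3 = 50.8667.
q₂(high-cost) = 19.5667, so P = 134 − (50.8667 + 19.5667) = 63.5667.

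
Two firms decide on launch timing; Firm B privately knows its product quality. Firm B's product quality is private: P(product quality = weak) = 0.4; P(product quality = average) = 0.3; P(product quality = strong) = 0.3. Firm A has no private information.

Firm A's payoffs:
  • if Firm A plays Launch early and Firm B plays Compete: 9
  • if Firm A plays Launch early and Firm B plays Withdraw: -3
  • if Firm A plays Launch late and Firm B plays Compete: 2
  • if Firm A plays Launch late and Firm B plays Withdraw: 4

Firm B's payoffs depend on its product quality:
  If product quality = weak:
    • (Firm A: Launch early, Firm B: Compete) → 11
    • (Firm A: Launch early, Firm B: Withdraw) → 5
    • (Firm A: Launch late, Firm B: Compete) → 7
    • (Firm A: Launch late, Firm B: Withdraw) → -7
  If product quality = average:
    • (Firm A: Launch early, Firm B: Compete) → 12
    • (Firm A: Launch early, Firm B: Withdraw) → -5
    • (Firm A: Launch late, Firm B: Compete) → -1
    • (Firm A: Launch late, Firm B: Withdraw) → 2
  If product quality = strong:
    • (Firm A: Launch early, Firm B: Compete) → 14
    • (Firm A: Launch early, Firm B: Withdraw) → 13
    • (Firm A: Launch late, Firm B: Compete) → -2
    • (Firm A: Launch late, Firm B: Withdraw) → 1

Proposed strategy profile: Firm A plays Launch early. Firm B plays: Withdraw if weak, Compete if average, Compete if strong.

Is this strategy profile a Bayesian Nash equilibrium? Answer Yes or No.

No

Firm A plays Launch early: E[Launch early] = 0.4·(-3) + 0.3·(9) + 0.3·(9) = 4.2; E[Launch late] = 2.8. Best-responding. ✓
Firm B (product quality weak), facing Launch early: Compete gives 11, Withdraw gives 5. Proposed Withdraw is not best — profitable deviation exists. ✗
Firm B (product quality average), facing Launch early: Compete gives 12, Withdraw gives -5. Proposed Compete is best. ✓
Firm B (product quality strong), facing Launch early: Compete gives 14, Withdraw gives 13. Proposed Compete is best. ✓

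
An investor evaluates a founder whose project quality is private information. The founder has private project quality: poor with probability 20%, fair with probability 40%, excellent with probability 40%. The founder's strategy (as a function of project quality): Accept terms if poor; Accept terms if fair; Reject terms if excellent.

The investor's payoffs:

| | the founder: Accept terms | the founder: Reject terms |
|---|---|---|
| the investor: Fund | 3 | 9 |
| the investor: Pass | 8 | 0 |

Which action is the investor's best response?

E[Fund] = 0.2·(3) + 0.4·(3) + 0.4·(9) = 5.4
E[Pass] = 0.2·(8) + 0.4·(8) + 0.4·(0) = 4.8
Best response: Fund (5.4 is the largest).

Fund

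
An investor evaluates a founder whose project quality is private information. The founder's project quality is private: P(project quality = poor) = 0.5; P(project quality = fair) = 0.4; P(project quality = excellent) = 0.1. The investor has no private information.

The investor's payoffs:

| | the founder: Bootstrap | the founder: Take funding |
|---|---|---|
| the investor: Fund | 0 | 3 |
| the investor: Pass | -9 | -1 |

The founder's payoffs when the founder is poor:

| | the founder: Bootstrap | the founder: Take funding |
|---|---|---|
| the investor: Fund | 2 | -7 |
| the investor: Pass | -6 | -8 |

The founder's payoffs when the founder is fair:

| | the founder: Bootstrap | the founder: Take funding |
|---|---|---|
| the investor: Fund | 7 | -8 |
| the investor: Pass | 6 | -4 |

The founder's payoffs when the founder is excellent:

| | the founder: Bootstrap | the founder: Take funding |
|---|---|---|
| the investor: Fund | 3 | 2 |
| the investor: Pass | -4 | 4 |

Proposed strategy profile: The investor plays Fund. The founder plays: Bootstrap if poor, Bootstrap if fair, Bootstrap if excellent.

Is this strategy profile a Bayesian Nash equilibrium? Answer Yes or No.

The investor plays Fund: E[Fund] = 0.5·(0) + 0.4·(0) + 0.1·(0) = 0; E[Pass] = -9. Best-responding. ✓
The founder (project quality poor), facing Fund: Bootstrap gives 2, Take funding gives -7. Proposed Bootstrap is best. ✓
The founder (project quality fair), facing Fund: Bootstrap gives 7, Take funding gives -8. Proposed Bootstrap is best. ✓
The founder (project quality excellent), facing Fund: Bootstrap gives 3, Take funding gives 2. Proposed Bootstrap is best. ✓

Yes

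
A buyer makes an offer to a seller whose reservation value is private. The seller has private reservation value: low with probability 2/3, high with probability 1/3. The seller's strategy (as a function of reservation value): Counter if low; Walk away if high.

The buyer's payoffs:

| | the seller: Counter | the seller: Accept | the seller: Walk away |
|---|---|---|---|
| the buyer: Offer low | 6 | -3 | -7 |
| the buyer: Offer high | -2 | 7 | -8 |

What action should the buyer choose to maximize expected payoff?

Offer low

E[Offer low] = 2/3·(6) + 1/3·(-7) = 5/3
E[Offer high] = 2/3·(-2) + 1/3·(-8) = -4
Best response: Offer low (5/3 is the largest).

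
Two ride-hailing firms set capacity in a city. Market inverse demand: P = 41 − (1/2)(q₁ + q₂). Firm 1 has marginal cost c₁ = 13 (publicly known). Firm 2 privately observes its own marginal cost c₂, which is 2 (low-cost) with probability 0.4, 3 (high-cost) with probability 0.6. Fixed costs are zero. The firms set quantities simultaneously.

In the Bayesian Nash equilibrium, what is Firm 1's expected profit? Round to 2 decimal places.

68.84

Each type of Firm 2 best-responds to q₁; Firm 1 best-responds to the expected q₂ over Firm 2's types.
Firm 2 with cost c maximizes (41 − (1/2)(q₁+q₂) − c)·q₂, giving q₂(c) = (41 − c − (1/2)q₁).
E[c₂] = 0.4·2 + 0.6·3 = 2.6
Firm 1's FOC against E[q₂] yields q₁ = (41 − 2·13 + E[c₂])/(3/2) = (41 − 26 + 2.6)/(3/2) = 11.7333.
E[P] = 41 − (1/2)·(q₁ + E[q₂]) = 18.8667; Firm 1's expected profit = (E[P] − 13)·q₁ = (18.8667 − 13)·11.7333 = 68.8356.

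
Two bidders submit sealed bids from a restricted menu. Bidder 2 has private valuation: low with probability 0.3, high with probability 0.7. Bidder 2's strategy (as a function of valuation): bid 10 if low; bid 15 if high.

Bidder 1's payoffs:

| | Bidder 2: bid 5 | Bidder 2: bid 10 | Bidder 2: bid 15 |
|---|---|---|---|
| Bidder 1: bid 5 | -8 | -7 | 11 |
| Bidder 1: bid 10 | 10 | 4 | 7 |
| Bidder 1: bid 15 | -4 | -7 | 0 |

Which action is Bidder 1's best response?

bid 10

E[bid 5] = 0.3·(-7) + 0.7·(11) = 5.6
E[bid 10] = 0.3·(4) + 0.7·(7) = 6.1
E[bid 15] = 0.3·(-7) + 0.7·(0) = -2.1
Best response: bid 10 (6.1 is the largest).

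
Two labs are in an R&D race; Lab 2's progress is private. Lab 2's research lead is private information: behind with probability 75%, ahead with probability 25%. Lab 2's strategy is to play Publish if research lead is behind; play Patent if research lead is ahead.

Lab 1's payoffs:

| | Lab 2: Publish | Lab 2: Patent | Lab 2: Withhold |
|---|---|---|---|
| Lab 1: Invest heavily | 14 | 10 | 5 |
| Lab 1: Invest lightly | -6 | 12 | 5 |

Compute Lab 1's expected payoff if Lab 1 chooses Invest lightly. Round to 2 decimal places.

E[Invest lightly] = 0.75·(-6) + 0.25·12 = (-4.5) + 3 = -1.5

-1.50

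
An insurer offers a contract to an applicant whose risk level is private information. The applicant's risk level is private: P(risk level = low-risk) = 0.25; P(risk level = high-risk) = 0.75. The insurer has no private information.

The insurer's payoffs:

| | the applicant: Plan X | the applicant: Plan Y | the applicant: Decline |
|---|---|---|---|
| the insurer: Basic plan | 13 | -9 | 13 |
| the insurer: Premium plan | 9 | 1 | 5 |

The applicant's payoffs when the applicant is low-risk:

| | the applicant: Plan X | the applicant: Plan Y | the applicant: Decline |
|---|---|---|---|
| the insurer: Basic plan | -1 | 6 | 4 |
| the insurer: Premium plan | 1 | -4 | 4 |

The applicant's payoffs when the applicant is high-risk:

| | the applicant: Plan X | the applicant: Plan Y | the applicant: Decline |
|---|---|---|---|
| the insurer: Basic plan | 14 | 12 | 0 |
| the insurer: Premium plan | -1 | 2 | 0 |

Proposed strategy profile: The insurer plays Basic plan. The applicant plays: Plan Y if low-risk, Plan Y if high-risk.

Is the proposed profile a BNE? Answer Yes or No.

No

A profile is a BNE iff every type of every player is best-responding given beliefs about the other side.
The insurer plays Basic plan: E[Basic plan] = 0.25·(-9) + 0.75·(-9) = -9; E[Premium plan] = 1. Not best-responding. ✗
The applicant (risk level low-risk), facing Basic plan: Plan X gives -1, Plan Y gives 6, Decline gives 4. Proposed Plan Y is best. ✓
The applicant (risk level high-risk), facing Basic plan: Plan X gives 14, Plan Y gives 12, Decline gives 0. Proposed Plan Y is not best — profitable deviation exists. ✗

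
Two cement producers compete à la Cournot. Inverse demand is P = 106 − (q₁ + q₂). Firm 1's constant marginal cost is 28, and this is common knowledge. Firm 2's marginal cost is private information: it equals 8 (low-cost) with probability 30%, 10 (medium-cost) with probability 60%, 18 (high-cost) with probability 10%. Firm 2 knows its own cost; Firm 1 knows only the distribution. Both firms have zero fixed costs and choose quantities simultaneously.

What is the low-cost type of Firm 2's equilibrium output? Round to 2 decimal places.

Firm 2 with cost c maximizes (106 − (q₁+q₂) − c)·q₂, giving q₂(c) = (106 − c − q₁)/2.
E[c₂] = 0.3·8 + 0.6·10 + 0.1·18 = 10.2
Firm 1's FOC against E[q₂] yields q₁ = (106 − 2·28 + E[c₂])/3 = (106 − 56 + 10.2)/3 = 20.0667.
q₂(low-cost) = (106 − 8 − 20.0667)/2 = 38.9667.

38.97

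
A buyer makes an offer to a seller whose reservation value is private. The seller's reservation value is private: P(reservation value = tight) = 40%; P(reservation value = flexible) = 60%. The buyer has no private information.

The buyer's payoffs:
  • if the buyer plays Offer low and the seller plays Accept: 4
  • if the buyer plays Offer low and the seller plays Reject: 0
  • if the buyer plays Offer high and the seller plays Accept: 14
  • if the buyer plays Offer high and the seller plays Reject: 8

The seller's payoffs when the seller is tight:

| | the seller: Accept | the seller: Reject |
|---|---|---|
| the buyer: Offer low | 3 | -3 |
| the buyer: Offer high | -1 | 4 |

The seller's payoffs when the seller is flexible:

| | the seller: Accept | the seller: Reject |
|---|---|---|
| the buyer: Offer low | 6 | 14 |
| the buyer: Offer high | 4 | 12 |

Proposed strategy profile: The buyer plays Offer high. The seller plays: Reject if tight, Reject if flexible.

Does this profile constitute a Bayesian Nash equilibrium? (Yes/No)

A profile is a BNE iff every type of every player is best-responding given beliefs about the other side.
The buyer plays Offer high: E[Offer high] = 0.4·(8) + 0.6·(8) = 8; E[Offer low] = 0. Best-responding. ✓
The seller (reservation value tight), facing Offer high: Accept gives -1, Reject gives 4. Proposed Reject is best. ✓
The seller (reservation value flexible), facing Offer high: Accept gives 4, Reject gives 12. Proposed Reject is best. ✓

Yes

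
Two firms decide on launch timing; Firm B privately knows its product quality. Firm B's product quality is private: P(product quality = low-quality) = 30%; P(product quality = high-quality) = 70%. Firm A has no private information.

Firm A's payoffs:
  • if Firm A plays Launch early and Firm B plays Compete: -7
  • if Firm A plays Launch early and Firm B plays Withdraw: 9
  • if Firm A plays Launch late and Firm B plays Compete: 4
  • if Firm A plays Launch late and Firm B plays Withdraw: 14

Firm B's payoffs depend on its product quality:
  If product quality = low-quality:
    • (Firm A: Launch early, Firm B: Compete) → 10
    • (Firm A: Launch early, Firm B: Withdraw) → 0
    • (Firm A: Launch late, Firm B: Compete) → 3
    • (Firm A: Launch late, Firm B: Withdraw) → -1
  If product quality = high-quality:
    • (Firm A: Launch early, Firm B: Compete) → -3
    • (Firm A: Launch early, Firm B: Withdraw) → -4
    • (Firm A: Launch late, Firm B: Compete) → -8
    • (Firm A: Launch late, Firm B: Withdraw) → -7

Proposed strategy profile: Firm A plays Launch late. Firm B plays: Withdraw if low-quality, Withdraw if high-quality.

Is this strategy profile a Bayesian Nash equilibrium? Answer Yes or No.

A profile is a BNE iff every type of every player is best-responding given beliefs about the other side.
Firm A plays Launch late: E[Launch late] = 0.3·(14) + 0.7·(14) = 14; E[Launch early] = 9. Best-responding. ✓
Firm B (product quality low-quality), facing Launch late: Compete gives 3, Withdraw gives -1. Proposed Withdraw is not best — profitable deviation exists. ✗
Firm B (product quality high-quality), facing Launch late: Compete gives -8, Withdraw gives -7. Proposed Withdraw is best. ✓

No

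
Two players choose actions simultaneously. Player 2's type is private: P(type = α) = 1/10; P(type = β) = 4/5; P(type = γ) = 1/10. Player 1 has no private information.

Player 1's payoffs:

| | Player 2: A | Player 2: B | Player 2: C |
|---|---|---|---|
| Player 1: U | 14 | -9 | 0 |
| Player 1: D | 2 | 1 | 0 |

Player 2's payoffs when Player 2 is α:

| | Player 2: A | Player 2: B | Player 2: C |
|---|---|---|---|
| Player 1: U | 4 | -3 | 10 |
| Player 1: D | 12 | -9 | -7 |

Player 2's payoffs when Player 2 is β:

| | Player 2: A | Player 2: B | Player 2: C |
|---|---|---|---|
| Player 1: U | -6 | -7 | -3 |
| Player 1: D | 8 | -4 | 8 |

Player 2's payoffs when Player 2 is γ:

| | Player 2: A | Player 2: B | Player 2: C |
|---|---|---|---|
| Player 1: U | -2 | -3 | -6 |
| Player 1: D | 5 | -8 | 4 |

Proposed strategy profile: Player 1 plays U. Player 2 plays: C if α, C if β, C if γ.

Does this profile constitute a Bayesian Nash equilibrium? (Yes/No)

No

Player 1 plays U: E[U] = 1/10·(0) + 4/5·(0) + 1/10·(0) = 0; E[D] = 0. Best-responding. ✓
Player 2 (type α), facing U: A gives 4, B gives -3, C gives 10. Proposed C is best. ✓
Player 2 (type β), facing U: A gives -6, B gives -7, C gives -3. Proposed C is best. ✓
Player 2 (type γ), facing U: A gives -2, B gives -3, C gives -6. Proposed C is not best — profitable deviation exists. ✗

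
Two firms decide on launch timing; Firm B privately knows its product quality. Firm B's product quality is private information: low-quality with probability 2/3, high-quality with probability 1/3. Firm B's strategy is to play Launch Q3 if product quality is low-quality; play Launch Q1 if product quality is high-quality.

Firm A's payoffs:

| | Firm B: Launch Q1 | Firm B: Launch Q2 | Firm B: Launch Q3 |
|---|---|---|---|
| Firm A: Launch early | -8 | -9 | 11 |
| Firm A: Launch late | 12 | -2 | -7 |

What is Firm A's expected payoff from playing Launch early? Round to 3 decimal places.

4.667

E[Launch early] = 2/3·11 + 1/3·(-8) = 22/3 + (-8/3) = 14/3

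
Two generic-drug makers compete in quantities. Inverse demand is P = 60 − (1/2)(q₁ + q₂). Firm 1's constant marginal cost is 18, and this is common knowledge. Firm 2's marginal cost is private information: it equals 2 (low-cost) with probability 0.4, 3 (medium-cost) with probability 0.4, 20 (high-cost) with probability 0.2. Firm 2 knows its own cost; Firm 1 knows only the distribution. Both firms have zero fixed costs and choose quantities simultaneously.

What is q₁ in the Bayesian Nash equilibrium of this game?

20

Type-c best response for Firm 2: q₂(c) = (60 − c) − q₁/2.
Firm 1 maximizes expected profit; its first-order condition is 60 − q₁ − (1/2)E[q₂] − 18 = 0.
Substituting E[q₂] and solving: E[c₂] = 6, so q₁ = (60 − 2·18 + 6)/(3/2) = 20.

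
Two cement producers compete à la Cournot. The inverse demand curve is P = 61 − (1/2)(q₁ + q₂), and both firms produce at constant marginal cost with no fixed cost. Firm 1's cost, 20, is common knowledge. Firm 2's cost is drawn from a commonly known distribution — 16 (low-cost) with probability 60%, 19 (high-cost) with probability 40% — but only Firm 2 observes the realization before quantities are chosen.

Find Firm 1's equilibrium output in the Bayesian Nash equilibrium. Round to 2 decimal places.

25.47

Firm 2 with cost c maximizes (61 − (1/2)(q₁+q₂) − c)·q₂, giving q₂(c) = (61 − c − (1/2)q₁).
E[c₂] = 0.6·16 + 0.4·19 = 17.2
Firm 1's FOC against E[q₂] yields q₁ = (61 − 2·20 + E[c₂])/(3/2) = (61 − 40 + 17.2)/(3/2) = 25.4667.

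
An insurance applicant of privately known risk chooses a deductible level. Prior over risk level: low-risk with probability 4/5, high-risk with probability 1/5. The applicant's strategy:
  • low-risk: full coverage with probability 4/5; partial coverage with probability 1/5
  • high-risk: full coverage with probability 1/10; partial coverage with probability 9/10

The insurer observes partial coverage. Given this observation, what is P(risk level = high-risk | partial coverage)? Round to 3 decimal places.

Apply Bayes' rule using the sender's strategy as the likelihood.
P(partial coverage) = (4/5)·(1/5) + (1/5)·(9/10) = 17/50
P(high-risk | partial coverage) = ((1/5)·(9/10)) / (17/50) = (9/50) / (17/50) = 9/17

0.529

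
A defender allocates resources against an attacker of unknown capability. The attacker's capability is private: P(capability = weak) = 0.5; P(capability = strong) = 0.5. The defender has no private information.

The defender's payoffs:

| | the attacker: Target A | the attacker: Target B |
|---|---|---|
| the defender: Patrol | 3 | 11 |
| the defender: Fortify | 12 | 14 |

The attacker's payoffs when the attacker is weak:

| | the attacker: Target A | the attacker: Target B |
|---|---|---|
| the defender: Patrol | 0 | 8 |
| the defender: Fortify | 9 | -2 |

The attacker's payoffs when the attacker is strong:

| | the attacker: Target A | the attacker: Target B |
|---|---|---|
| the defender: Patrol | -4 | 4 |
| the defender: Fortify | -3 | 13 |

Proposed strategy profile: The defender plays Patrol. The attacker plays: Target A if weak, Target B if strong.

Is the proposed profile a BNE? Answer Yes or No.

A profile is a BNE iff every type of every player is best-responding given beliefs about the other side.
The defender plays Patrol: E[Patrol] = 0.5·(3) + 0.5·(11) = 7; E[Fortify] = 13. Not best-responding. ✗
The attacker (capability weak), facing Patrol: Target A gives 0, Target B gives 8. Proposed Target A is not best — profitable deviation exists. ✗
The attacker (capability strong), facing Patrol: Target A gives -4, Target B gives 4. Proposed Target B is best. ✓

No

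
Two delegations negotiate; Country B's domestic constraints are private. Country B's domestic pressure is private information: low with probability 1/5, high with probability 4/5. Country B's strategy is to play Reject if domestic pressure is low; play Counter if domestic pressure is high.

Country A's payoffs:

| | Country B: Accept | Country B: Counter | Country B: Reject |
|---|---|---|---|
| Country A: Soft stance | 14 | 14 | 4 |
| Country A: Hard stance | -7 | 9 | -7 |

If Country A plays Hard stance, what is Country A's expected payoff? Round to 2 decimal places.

5.80

E[Hard stance] = 1/5·(-7) + 4/5·9 = (-7/5) + 36/5 = 29/5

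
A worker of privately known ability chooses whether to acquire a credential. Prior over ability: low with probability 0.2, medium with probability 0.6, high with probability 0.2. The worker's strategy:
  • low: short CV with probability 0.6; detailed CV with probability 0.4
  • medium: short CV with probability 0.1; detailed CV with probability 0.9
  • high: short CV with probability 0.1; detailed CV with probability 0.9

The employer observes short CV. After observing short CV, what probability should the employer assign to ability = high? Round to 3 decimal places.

0.100

P(short CV) = 0.2·0.6 + 0.6·0.1 + 0.2·0.1 = 0.2
P(high | short CV) = (0.2·0.1) / 0.2 = 0.02 / 0.2 = 0.1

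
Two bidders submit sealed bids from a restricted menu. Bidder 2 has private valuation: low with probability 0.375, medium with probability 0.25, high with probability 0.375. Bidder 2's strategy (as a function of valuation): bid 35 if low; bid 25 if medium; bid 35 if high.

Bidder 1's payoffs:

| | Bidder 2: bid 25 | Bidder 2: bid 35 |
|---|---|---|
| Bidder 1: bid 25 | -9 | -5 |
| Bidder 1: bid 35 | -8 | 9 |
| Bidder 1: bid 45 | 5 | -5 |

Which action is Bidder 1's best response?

E[bid 25] = 0.375·(-5) + 0.25·(-9) + 0.375·(-5) = -6
E[bid 35] = 0.375·(9) + 0.25·(-8) + 0.375·(9) = 4.75
E[bid 45] = 0.375·(-5) + 0.25·(5) + 0.375·(-5) = -2.5
Best response: bid 35 (4.75 is the largest).

bid 35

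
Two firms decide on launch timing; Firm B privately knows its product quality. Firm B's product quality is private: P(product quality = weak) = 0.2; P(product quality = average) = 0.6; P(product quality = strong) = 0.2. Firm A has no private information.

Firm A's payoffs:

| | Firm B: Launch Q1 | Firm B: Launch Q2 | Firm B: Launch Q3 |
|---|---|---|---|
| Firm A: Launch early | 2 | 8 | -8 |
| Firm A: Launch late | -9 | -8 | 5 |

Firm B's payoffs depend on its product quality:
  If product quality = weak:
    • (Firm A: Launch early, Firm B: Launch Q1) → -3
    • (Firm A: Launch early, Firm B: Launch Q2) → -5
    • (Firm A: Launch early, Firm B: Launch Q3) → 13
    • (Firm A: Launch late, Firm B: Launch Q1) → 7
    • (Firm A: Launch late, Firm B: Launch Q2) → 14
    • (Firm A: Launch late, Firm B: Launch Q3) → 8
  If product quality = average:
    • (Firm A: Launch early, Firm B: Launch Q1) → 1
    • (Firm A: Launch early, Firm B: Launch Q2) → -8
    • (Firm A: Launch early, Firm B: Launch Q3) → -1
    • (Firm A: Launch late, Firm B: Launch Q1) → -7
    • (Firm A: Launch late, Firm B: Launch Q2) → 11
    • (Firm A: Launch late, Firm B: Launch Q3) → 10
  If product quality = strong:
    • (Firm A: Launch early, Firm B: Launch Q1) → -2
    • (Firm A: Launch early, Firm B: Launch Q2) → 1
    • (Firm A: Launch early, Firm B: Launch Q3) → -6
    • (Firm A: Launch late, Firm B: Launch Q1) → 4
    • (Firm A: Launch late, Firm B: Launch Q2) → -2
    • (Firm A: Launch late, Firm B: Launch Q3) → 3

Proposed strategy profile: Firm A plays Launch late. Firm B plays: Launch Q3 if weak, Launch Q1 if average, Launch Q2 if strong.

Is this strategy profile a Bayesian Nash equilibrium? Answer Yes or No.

No

Firm A plays Launch late: E[Launch late] = 0.2·(5) + 0.6·(-9) + 0.2·(-8) = -6; E[Launch early] = 1.2. Not best-responding. ✗
Firm B (product quality weak), facing Launch late: Launch Q1 gives 7, Launch Q2 gives 14, Launch Q3 gives 8. Proposed Launch Q3 is not best — profitable deviation exists. ✗
Firm B (product quality average), facing Launch late: Launch Q1 gives -7, Launch Q2 gives 11, Launch Q3 gives 10. Proposed Launch Q1 is not best — profitable deviation exists. ✗
Firm B (product quality strong), facing Launch late: Launch Q1 gives 4, Launch Q2 gives -2, Launch Q3 gives 3. Proposed Launch Q2 is not best — profitable deviation exists. ✗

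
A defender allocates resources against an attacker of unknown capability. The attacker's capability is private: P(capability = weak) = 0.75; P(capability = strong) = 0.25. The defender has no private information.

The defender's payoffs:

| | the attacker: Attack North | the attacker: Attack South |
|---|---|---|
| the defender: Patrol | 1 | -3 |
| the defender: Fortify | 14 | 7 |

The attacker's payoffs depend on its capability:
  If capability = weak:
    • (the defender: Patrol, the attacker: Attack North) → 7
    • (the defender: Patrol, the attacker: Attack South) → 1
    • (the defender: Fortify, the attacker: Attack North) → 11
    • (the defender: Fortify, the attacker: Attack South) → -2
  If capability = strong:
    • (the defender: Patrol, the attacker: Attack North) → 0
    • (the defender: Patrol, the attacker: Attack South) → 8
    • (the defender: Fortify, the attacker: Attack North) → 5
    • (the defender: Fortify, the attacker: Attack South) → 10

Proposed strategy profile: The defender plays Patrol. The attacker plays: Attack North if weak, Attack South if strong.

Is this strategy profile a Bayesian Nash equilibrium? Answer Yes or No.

The defender plays Patrol: E[Patrol] = 0.75·(1) + 0.25·(-3) = 0; E[Fortify] = 12.25. Not best-responding. ✗
The attacker (capability weak), facing Patrol: Attack North gives 7, Attack South gives 1. Proposed Attack North is best. ✓
The attacker (capability strong), facing Patrol: Attack North gives 0, Attack South gives 8. Proposed Attack South is best. ✓

No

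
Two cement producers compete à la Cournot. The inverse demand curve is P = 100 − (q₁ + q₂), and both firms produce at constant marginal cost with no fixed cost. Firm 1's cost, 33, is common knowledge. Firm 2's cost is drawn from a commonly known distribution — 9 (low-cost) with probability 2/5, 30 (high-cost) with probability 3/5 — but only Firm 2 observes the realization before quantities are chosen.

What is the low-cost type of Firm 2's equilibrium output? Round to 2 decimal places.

Type-c best response for Firm 2: q₂(c) = (100 − c)/2 − q₁/2.
Firm 1 maximizes expected profit; its first-order condition is 100 − 2q₁ − E[q₂] − 33 = 0.
Substituting E[q₂] and solving: E[c₂] = 21.6, so q₁ = (100 − 2·33 + 21.6)/3 = 18.5333.
q₂(low-cost) = (100 − 9 − 18.5333)/2 = 36.2333.

36.23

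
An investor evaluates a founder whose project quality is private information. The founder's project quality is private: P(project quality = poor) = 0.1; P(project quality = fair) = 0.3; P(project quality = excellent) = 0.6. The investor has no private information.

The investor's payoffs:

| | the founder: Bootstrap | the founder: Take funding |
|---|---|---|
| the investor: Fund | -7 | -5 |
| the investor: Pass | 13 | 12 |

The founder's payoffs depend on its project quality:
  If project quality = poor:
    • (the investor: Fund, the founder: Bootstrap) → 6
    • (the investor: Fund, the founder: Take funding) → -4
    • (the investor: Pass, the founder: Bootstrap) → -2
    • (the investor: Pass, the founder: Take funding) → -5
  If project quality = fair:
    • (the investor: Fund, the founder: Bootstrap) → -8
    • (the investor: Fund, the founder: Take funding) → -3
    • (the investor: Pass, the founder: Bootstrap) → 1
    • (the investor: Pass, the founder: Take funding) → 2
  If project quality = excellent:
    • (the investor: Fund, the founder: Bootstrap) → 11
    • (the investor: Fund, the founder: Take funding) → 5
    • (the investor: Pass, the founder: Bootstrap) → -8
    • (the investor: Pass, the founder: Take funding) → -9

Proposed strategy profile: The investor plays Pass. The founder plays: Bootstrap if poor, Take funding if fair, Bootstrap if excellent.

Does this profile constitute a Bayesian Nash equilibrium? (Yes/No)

Yes

The investor plays Pass: E[Pass] = 0.1·(13) + 0.3·(12) + 0.6·(13) = 12.7; E[Fund] = -6.4. Best-responding. ✓
The founder (project quality poor), facing Pass: Bootstrap gives -2, Take funding gives -5. Proposed Bootstrap is best. ✓
The founder (project quality fair), facing Pass: Bootstrap gives 1, Take funding gives 2. Proposed Take funding is best. ✓
The founder (project quality excellent), facing Pass: Bootstrap gives -8, Take funding gives -9. Proposed Bootstrap is best. ✓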